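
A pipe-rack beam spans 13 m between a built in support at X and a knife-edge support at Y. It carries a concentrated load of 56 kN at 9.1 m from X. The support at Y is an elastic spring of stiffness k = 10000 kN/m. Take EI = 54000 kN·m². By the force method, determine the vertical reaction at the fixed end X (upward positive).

Remove the prop at Y; the released (primary) structure is a cantilever built in at X.
Primary-structure tip deflection at Y by superposition:
  point load 56 at a = 9.1: Pa²(3L − a)/(6EI) = 23110/EI
Flexibility coefficient — unit upward force at Y: δ_{YY} = L³/(3EI) = 732.3/EI.
With EI = 54000 kN·m²: δ_0 = 0.42795 m and δ_{YY} = 0.013562 m/kN.
Compatibility — the spring shortens by R_Y/k under the reaction it provides: δ_0 − R_Y·δ_{YY} = R_Y/k. With 1/k = 0.0001 m/kN, R_Y = δ_0 / (δ_{YY} + 1/k) = 0.42795 / (0.013562 + 0.0001) = 31.33 kN.
Vertical equilibrium: R_X = ΣP − R_Y = 56 − 31.33 = 24.67 kN.

R_X = 24.67 kN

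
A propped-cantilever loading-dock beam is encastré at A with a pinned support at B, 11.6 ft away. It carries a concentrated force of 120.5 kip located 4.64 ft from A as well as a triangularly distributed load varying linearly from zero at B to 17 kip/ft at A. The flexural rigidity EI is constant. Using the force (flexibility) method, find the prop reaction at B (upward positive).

R_B = 44.78 kip

Take the reaction at B as the redundant and release it; the primary structure is a cantilever fixed at A.
Free-end deflection of the primary structure under the applied loading (downward +):
  point load 120.5 at a = 4.64: Pa²(3L − a)/(6EI) = 13041/EI
  triangular load, peak 17 at the fixed end: w₀L⁴/(30EI) = 10260/EI
  δ_0 = 23301/EI
Tip deflection under a unit load at B: L³/(3EI) = 520.3/EI.
The prop prevents deflection at B: R_B = δ_0/δ_{BB} = 23301/520.3 = 44.78 kip.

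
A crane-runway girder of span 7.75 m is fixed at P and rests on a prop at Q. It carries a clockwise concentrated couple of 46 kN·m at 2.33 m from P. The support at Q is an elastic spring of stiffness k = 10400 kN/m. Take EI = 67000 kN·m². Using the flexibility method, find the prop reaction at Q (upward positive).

R_Q = 4.367 kN

Release the roller at Q. Primary structure: cantilever fixed at P.
Primary-structure tip deflection at Q by superposition:
  clockwise couple 46 at a = 2.33: M₀a(2L − a)/(2EI) = 705.8/EI
Tip deflection under a unit load at Q: L³/(3EI) = 155.2/EI.
With EI = 67000 kN·m²: δ_0 = 0.010534 m and δ_{QQ} = 0.002316 m/kN.
Compatibility — the spring shortens by R_Q/k under the reaction it provides: δ_0 − R_Q·δ_{QQ} = R_Q/k. With 1/k = 0.000096 m/kN, R_Q = δ_0 / (δ_{QQ} + 1/k) = 0.010534 / (0.002316 + 0.000096) = 4.367 kN.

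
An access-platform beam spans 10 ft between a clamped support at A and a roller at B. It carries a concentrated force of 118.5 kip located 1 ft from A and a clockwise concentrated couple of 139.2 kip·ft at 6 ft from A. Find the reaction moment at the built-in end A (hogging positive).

M_A = 65.13 kip·ft

Remove the prop at B; the released (primary) structure is a cantilever built in at A.
Downward deflection at the released point B due to the loads:
  point load 118.5 at a = 1: Pa²(3L − a)/(6EI) = 572.8/EI
  clockwise couple 139.2 at a = 6: M₀a(2L − a)/(2EI) = 5846/EI
  δ_0 = 6419/EI
Tip deflection under a unit load at B: L³/(3EI) = 333.3/EI.
The prop prevents deflection at B: R_B = δ_0/δ_{BB} = 6419/333.3 = 19.26 kip.
Moment equilibrium about A: M_A = Σ(load moments about A) − R_B·L = 257.7 − 19.26×10 = 65.13 kip·ft.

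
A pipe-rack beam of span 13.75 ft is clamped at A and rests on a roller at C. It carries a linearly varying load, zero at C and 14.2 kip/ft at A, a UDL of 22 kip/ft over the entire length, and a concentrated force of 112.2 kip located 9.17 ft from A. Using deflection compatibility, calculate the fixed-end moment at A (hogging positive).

M_A = 927.3 kip·ft

Choose R_C as the redundant. The primary structure is the cantilever fixed at A.
Free-end deflection of the primary structure under the applied loading (downward +):
  triangular load, peak 14.2 at the fixed end: w₀L⁴/(30EI) = 16919/EI
  UDL 22: wL⁴/(8EI) = 98298/EI
  point load 112.2 at a = 9.17: Pa²(3L − a)/(6EI) = 50445/EI
  δ_0 = 165661/EI
Tip deflection under a unit load at C: L³/(3EI) = 866.5/EI.
Compatibility at C: δ_0 − R_C·δ_{CC} = 0, so R_C = 165661/866.5 = 191.2 kip.
Moment equilibrium about A: M_A = Σ(load moments about A) − R_C·L = 3556 − 191.2×13.75 = 927.3 kip·ft.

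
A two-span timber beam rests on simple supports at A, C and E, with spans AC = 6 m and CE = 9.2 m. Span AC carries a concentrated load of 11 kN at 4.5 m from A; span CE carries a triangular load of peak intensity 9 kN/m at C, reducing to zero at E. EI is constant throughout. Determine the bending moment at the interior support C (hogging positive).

M_C = 35.01 kN·m

Take M_C as the redundant. Released structure: two simple spans AC and CE with a hinge at C.
Discontinuity in slope at C on the released structure — sum the simple-span end rotations:
  span AC: point load 11 at a = 4.5: Pab(L + a)/(6LEI) = 21.66/EI
  span CE: triangular load, peak 9: w₀L³/(45EI) = 155.7/EI
  relative rotation θ_0 = (21.66 + 155.7)/EI = 177.4/EI
A unit hogging moment at C produces rotation L₁/(3EI) + L₂/(3EI) = 5.067/EI.
Compatibility: M_C·(L₁+L₂)/(3EI) = θ_0, giving M_C = 35.01 kN·m (hogging).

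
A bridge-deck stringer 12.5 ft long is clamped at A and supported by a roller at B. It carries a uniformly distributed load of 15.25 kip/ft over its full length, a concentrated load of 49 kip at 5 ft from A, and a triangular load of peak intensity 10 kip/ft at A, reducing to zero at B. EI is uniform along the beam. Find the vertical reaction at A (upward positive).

Choose R_B as the redundant. The primary structure is the cantilever fixed at A.
Free-end deflection of the primary structure under the applied loading (downward +):
  UDL 15.25: wL⁴/(8EI) = 46539/EI
  point load 49 at a = 5: Pa²(3L − a)/(6EI) = 6635/EI
  triangular load, peak 10 at the fixed end: w₀L⁴/(30EI) = 8138/EI
  δ_0 = 61313/EI
Flexibility coefficient — unit upward force at B: δ_{BB} = L³/(3EI) = 651/EI.
Compatibility at B: δ_0 − R_B·δ_{BB} = 0, so R_B = 61313/651 = 94.18 kip.
Vertical equilibrium: R_A = ΣP − R_B = 302.1 − 94.18 = 207.9 kip.

R_A = 207.9 kip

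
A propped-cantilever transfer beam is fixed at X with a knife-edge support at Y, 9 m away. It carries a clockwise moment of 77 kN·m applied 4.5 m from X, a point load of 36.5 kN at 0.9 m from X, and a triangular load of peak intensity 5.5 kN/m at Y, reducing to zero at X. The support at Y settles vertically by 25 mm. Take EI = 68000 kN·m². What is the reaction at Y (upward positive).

R_Y = 16.77 kN

Take the reaction at Y as the redundant and release it; the primary structure is a cantilever fixed at X.
Free-end deflection of the primary structure under the applied loading (downward +):
  clockwise couple 77 at a = 4.5: M₀a(2L − a)/(2EI) = 2339/EI
  point load 36.5 at a = 0.9: Pa²(3L − a)/(6EI) = 128.6/EI
  triangular load, peak 5.5 at the free end: 11w₀L⁴/(120EI) = 3308/EI
  δ_0 = 5775/EI
Flexibility coefficient — unit upward force at Y: δ_{YY} = L³/(3EI) = 243/EI.
With EI = 68000 kN·m²: δ_0 = 0.084931 m and δ_{YY} = 0.003574 m/kN.
Compatibility — the beam at Y must follow the support down by 0.025 m: δ_0 − R_Y·δ_{YY} = 0.025, so R_Y = (0.084931 − 0.025)/0.003574 = 16.77 kN.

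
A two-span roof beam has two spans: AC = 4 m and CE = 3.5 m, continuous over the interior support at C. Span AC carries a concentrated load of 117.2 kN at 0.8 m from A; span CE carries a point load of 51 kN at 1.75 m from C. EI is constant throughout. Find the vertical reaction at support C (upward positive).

R_C = 70.17 kN

Release continuity at C by inserting a hinge; the redundant is the internal moment M_C. The primary structure is two simply-supported spans AC and CE.
Rotations at C on the released spans (each span's end-slope, ×1/EI):
  span AC: point load 117.2 at a = 0.8: Pab(L + a)/(6LEI) = 60.01/EI
  span CE: point load 51 at a = 1.75: Pab(L + b)/(6LEI) = 39.05/EI
  relative rotation θ_0 = (60.01 + 39.05)/EI = 99.05/EI
A unit hogging moment at C produces rotation L₁/(3EI) + L₂/(3EI) = 2.5/EI.
Slope continuity at C: θ_0 = M_C·2.5/EI, so M_C = 99.05/2.5 = 39.62 kN·m (hogging).
Span AC, ΣM about A with M_C applied at C: R_C^{AC}·4 = 93.76 + 39.62, so R_C^{AC} = 33.35 kN and R_A = 117.2 − 33.35 = 83.85 kN.
Span CE, ΣM about E: R_C^{CE}·3.5 = 89.25 + 39.62, so R_C^{CE} = 36.82 kN and R_E = 51 − 36.82 = 14.18 kN.
R_C = 33.35 + 36.82 = 70.17 kN.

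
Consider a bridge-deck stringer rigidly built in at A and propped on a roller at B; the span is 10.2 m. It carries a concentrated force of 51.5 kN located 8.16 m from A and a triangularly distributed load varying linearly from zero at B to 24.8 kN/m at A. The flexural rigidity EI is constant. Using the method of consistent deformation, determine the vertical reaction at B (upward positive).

Release the roller at B. Primary structure: cantilever fixed at A.
Primary-structure tip deflection at B by superposition:
  point load 51.5 at a = 8.16: Pa²(3L − a)/(6EI) = 12825/EI
  triangular load, peak 24.8 at the fixed end: w₀L⁴/(30EI) = 8948/EI
  δ_0 = 21773/EI
Tip deflection under a unit load at B: L³/(3EI) = 353.7/EI.
Compatibility at B: δ_0 − R_B·δ_{BB} = 0, so R_B = 21773/353.7 = 61.55 kN.

R_B = 61.55 kN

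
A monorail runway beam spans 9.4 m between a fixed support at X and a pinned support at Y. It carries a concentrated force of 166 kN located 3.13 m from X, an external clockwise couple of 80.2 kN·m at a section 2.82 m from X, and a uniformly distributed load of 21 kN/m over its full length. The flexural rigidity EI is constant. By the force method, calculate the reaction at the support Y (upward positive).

Take the reaction at Y as the redundant and release it; the primary structure is a cantilever fixed at X.
Primary-structure tip deflection at Y by superposition:
  point load 166 at a = 3.13: Pa²(3L − a)/(6EI) = 6795/EI
  clockwise couple 80.2 at a = 2.82: M₀a(2L − a)/(2EI) = 1807/EI
  UDL 21: wL⁴/(8EI) = 20495/EI
  δ_0 = 29097/EI
Tip deflection under a unit load at Y: L³/(3EI) = 276.9/EI.
The prop prevents deflection at Y: R_Y = δ_0/δ_{YY} = 29097/276.9 = 105.1 kN.

R_Y = 105.1 kN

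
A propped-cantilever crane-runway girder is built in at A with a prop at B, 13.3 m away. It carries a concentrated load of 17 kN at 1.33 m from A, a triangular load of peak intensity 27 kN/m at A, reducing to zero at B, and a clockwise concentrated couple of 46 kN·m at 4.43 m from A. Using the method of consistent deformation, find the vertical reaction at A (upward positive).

R_A = 157.5 kN

Remove the prop at B; the released (primary) structure is a cantilever built in at A.
Deflection at B on the released cantilever, summing each load's contribution:
  point load 17 at a = 1.33: Pa²(3L − a)/(6EI) = 193.3/EI
  triangular load, peak 27 at the fixed end: w₀L⁴/(30EI) = 28161/EI
  clockwise couple 46 at a = 4.43: M₀a(2L − a)/(2EI) = 2259/EI
  δ_0 = 30613/EI
Flexibility coefficient — unit upward force at B: δ_{BB} = L³/(3EI) = 784.2/EI.
Compatibility at B: δ_0 − R_B·δ_{BB} = 0, so R_B = 30613/784.2 = 39.04 kN.
Vertical equilibrium: R_A = ΣP − R_B = 196.6 − 39.04 = 157.5 kN.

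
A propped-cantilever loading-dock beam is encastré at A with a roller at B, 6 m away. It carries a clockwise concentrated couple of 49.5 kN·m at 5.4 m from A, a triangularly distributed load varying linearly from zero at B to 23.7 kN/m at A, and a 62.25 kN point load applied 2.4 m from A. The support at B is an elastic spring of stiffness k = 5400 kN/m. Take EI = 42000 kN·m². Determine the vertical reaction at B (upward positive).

Release the roller at B. Primary structure: cantilever fixed at A.
Downward deflection at the released point B due to the loads:
  clockwise couple 49.5 at a = 5.4: M₀a(2L − a)/(2EI) = 882.1/EI
  triangular load, peak 23.7 at the fixed end: w₀L⁴/(30EI) = 1024/EI
  point load 62.25 at a = 2.4: Pa²(3L − a)/(6EI) = 932.3/EI
  δ_0 = 2838/EI
Tip deflection under a unit load at B: L³/(3EI) = 72/EI.
With EI = 42000 kN·m²: δ_0 = 0.067576 m and δ_{BB} = 0.001714 m/kN.
Compatibility — the spring shortens by R_B/k under the reaction it provides: δ_0 − R_B·δ_{BB} = R_B/k. With 1/k = 0.000185 m/kN, R_B = δ_0 / (δ_{BB} + 1/k) = 0.067576 / (0.001714 + 0.000185) = 35.58 kN.

R_B = 35.58 kN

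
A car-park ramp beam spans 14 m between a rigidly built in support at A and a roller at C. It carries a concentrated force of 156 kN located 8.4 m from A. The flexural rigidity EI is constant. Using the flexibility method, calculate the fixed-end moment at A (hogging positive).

M_A = 366.9 kN·m

Take the reaction at C as the redundant and release it; the primary structure is a cantilever fixed at A.
Downward deflection at the released point C due to the loads:
  point load 156 at a = 8.4: Pa²(3L − a)/(6EI) = 61641/EI
Flexibility coefficient — unit upward force at C: δ_{CC} = L³/(3EI) = 914.7/EI.
The prop prevents deflection at C: R_C = δ_0/δ_{CC} = 61641/914.7 = 67.39 kN.
Moment equilibrium about A: M_A = Σ(load moments about A) − R_C·L = 1310 − 67.39×14 = 366.9 kN·m.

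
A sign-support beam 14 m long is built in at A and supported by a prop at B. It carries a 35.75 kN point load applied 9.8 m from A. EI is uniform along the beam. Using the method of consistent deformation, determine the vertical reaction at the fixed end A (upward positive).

R_A = 15.6 kN

Take the reaction at B as the redundant and release it; the primary structure is a cantilever fixed at A.
Deflection at B on the released cantilever, summing each load's contribution:
  point load 35.75 at a = 9.8: Pa²(3L − a)/(6EI) = 18426/EI
Flexibility coefficient — unit upward force at B: δ_{BB} = L³/(3EI) = 914.7/EI.
Compatibility at B: δ_0 − R_B·δ_{BB} = 0, so R_B = 18426/914.7 = 20.15 kN.
Vertical equilibrium: R_A = ΣP − R_B = 35.75 − 20.15 = 15.6 kN.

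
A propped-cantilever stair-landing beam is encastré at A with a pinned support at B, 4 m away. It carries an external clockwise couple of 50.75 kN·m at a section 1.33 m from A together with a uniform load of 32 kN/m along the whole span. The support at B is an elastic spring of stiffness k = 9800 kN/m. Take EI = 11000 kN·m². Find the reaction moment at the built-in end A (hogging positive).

Choose R_B as the redundant. The primary structure is the cantilever fixed at A.
Free-end deflection of the primary structure under the applied loading (downward +):
  clockwise couple 50.75 at a = 1.33: M₀a(2L − a)/(2EI) = 225.1/EI
  UDL 32: wL⁴/(8EI) = 1024/EI
  δ_0 = 1249/EI
Flexibility coefficient — unit upward force at B: δ_{BB} = L³/(3EI) = 21.33/EI.
With EI = 11000 kN·m²: δ_0 = 0.11355 m and δ_{BB} = 0.001939 m/kN.
Compatibility — the spring shortens by R_B/k under the reaction it provides: δ_0 − R_B·δ_{BB} = R_B/k. With 1/k = 0.000102 m/kN, R_B = δ_0 / (δ_{BB} + 1/k) = 0.11355 / (0.001939 + 0.000102) = 55.63 kN.
Moment equilibrium about A: M_A = Σ(load moments about A) − R_B·L = 306.8 − 55.63×4 = 84.25 kN·m.

M_A = 84.25 kN·m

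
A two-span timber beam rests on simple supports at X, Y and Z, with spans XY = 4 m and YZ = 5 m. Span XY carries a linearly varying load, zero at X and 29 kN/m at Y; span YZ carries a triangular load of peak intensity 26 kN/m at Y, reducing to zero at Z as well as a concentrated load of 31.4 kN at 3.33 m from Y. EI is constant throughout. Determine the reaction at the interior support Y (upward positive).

R_Y = 115.3 kN

Release continuity at Y by inserting a hinge; the redundant is the internal moment M_Y. The primary structure is two simply-supported spans XY and YZ.
Rotations at Y on the released spans (each span's end-slope, ×1/EI):
  span XY: triangular load, peak 29: w₀L³/(45EI) = 41.24/EI
  span YZ: triangular load, peak 26: w₀L³/(45EI) = 72.22/EI
  span YZ: point load 31.4 at a = 3.33: Pab(L + b)/(6LEI) = 38.82/EI
  relative rotation θ_0 = (41.24 + 111)/EI = 152.3/EI
A unit hogging moment at Y produces rotation L₁/(3EI) + L₂/(3EI) = 3/EI.
Compatibility: M_Y·(L₁+L₂)/(3EI) = θ_0, giving M_Y = 50.76 kN·m (hogging).
Span XY, ΣM about X with M_Y applied at Y: R_Y^{XY}·4 = 154.7 + 50.76, so R_Y^{XY} = 51.36 kN and R_X = 58 − 51.36 = 6.642 kN.
Span YZ, ΣM about Z: R_Y^{YZ}·5 = 269.1 + 50.76, so R_Y^{YZ} = 63.97 kN and R_Z = 96.4 − 63.97 = 32.43 kN.
R_Y = 51.36 + 63.97 = 115.3 kN.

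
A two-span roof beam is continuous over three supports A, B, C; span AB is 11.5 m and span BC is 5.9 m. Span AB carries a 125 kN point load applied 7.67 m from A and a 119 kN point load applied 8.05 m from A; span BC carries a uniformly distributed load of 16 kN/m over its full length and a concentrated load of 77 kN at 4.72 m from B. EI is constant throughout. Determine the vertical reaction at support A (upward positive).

R_A = 44.66 kN

Insert a hinge at B; M_B is the redundant, and each span becomes simply supported.
End slopes at the hinge B, treating each span as simply supported:
  span AB: point load 125 at a = 7.67: Pab(L + a)/(6LEI) = 1020/EI
  span AB: point load 119 at a = 8.05: Pab(L + a)/(6LEI) = 936.4/EI
  span BC: UDL 16: wL³/(24EI) = 136.9/EI
  span BC: point load 77 at a = 4.72: Pab(L + b)/(6LEI) = 85.77/EI
  relative rotation θ_0 = (1957 + 222.7)/EI = 2179/EI
A unit hogging moment at B produces rotation L₁/(3EI) + L₂/(3EI) = 5.8/EI.
Compatibility: M_B·(L₁+L₂)/(3EI) = θ_0, giving M_B = 375.7 kN·m (hogging).
Span AB, ΣM about A with M_B applied at B: R_B^{AB}·11.5 = 1917 + 375.7, so R_B^{AB} = 199.3 kN and R_A = 244 − 199.3 = 44.66 kN.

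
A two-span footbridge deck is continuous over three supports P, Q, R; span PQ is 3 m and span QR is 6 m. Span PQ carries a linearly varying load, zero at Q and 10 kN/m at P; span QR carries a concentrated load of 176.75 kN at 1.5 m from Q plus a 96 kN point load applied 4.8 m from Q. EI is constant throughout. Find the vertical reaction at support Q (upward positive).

R_Q = 234.1 kN

Release continuity at Q by inserting a hinge; the redundant is the internal moment M_Q. The primary structure is two simply-supported spans PQ and QR.
Discontinuity in slope at Q on the released structure — sum the simple-span end rotations:
  span PQ: triangular load, peak 10: 7w₀L³/(360EI) = 5.25/EI
  span QR: point load 176.75 at a = 1.5: Pab(L + b)/(6LEI) = 348/EI
  span QR: point load 96 at a = 4.8: Pab(L + b)/(6LEI) = 110.6/EI
  relative rotation θ_0 = (5.25 + 458.6)/EI = 463.8/EI
A unit hogging moment at Q produces rotation L₁/(3EI) + L₂/(3EI) = 3/EI.
Compatibility: M_Q·(L₁+L₂)/(3EI) = θ_0, giving M_Q = 154.6 kN·m (hogging).
Span PQ, ΣM about P with M_Q applied at Q: R_Q^{PQ}·3 = 15 + 154.6, so R_Q^{PQ} = 56.54 kN and R_P = 15 − 56.54 = -41.54 kN.
Span QR, ΣM about R: R_Q^{QR}·6 = 910.6 + 154.6, so R_Q^{QR} = 177.5 kN and R_R = 272.8 − 177.5 = 95.22 kN.
R_Q = 56.54 + 177.5 = 234.1 kN.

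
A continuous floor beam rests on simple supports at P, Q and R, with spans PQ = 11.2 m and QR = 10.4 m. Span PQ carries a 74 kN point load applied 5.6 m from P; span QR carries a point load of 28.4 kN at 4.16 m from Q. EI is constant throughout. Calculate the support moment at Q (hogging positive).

Take M_Q as the redundant. Released structure: two simple spans PQ and QR with a hinge at Q.
Rotations at Q on the released spans (each span's end-slope, ×1/EI):
  span PQ: point load 74 at a = 5.6: Pab(L + a)/(6LEI) = 580.2/EI
  span QR: point load 28.4 at a = 4.16: Pab(L + b)/(6LEI) = 196.6/EI
  relative rotation θ_0 = (580.2 + 196.6)/EI = 776.8/EI
A unit hogging moment at Q produces rotation L₁/(3EI) + L₂/(3EI) = 7.2/EI.
Compatibility: M_Q·(L₁+L₂)/(3EI) = θ_0, giving M_Q = 107.9 kN·m (hogging).

M_Q = 107.9 kN·m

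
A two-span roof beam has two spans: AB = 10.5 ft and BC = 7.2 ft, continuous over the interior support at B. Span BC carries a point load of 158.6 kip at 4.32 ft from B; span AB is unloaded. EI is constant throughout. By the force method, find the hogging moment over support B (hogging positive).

M_B = 78.04 kip·ft

Insert a hinge at B; M_B is the redundant, and each span becomes simply supported.
End slopes at the hinge B, treating each span as simply supported:
  span BC: point load 158.6 at a = 4.32: Pab(L + b)/(6LEI) = 460.4/EI
  relative rotation θ_0 = (0 + 460.4)/EI = 460.4/EI
A unit hogging moment at B produces rotation L₁/(3EI) + L₂/(3EI) = 5.9/EI.
Compatibility: M_B·(L₁+L₂)/(3EI) = θ_0, giving M_B = 78.04 kip·ft (hogging).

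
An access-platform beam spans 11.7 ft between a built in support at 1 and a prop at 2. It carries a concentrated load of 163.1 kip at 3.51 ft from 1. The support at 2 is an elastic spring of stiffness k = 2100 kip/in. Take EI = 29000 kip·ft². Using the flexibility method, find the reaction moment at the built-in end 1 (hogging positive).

M_1 = 341.1 kip·ft

Release the roller at 2. Primary structure: cantilever fixed at 1.
Free-end deflection of the primary structure under the applied loading (downward +):
  point load 163.1 at a = 3.51: Pa²(3L − a)/(6EI) = 10580/EI
Flexibility coefficient — unit upward force at 2: δ_{22} = L³/(3EI) = 533.9/EI.
With EI = 29000 kip·ft²: δ_0 = 0.36481 ft and δ_{22} = 0.018409 ft/kip.
Compatibility — the spring shortens by R_2/k under the reaction it provides: δ_0 − R_2·δ_{22} = R_2/k. With 1/k = 1/(2100×12) ft/kip = 0.00004 ft/kip, R_2 = δ_0 / (δ_{22} + 1/k) = 0.36481 / (0.018409 + 0.00004) = 19.77 kip.
Moment equilibrium about 1: M_1 = Σ(load moments about 1) − R_2·L = 572.5 − 19.77×11.7 = 341.1 kip·ft.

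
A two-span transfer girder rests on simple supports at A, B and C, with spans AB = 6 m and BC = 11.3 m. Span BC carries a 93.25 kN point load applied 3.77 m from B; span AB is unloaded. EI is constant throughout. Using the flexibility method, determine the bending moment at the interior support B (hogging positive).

M_B = 127.5 kN·m

Insert a hinge at B; M_B is the redundant, and each span becomes simply supported.
Rotations at B on the released spans (each span's end-slope, ×1/EI):
  span BC: point load 93.25 at a = 3.77: Pab(L + b)/(6LEI) = 735.2/EI
  relative rotation θ_0 = (0 + 735.2)/EI = 735.2/EI
A unit hogging moment at B produces rotation L₁/(3EI) + L₂/(3EI) = 5.767/EI.
Slope continuity at B: θ_0 = M_B·5.767/EI, so M_B = 735.2/5.767 = 127.5 kN·m (hogging).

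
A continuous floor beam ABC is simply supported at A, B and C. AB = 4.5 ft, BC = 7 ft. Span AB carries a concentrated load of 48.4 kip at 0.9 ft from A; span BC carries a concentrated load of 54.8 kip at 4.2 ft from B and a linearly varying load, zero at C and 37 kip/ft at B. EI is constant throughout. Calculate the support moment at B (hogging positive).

M_B = 121 kip·ft

Take M_B as the redundant. Released structure: two simple spans AB and BC with a hinge at B.
Rotations at B on the released spans (each span's end-slope, ×1/EI):
  span AB: point load 48.4 at a = 0.9: Pab(L + a)/(6LEI) = 31.36/EI
  span BC: point load 54.8 at a = 4.2: Pab(L + b)/(6LEI) = 150.4/EI
  span BC: triangular load, peak 37: w₀L³/(45EI) = 282/EI
  relative rotation θ_0 = (31.36 + 432.4)/EI = 463.8/EI
A unit hogging moment at B produces rotation L₁/(3EI) + L₂/(3EI) = 3.833/EI.
Compatibility: M_B·(L₁+L₂)/(3EI) = θ_0, giving M_B = 121 kip·ft (hogging).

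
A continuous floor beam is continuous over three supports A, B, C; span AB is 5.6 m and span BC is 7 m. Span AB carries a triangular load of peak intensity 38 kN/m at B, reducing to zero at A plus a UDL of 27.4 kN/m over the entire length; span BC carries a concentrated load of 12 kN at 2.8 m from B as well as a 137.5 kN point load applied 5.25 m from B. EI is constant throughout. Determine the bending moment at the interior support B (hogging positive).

Take M_B as the redundant. Released structure: two simple spans AB and BC with a hinge at B.
End slopes at the hinge B, treating each span as simply supported:
  span AB: triangular load, peak 38: w₀L³/(45EI) = 148.3/EI
  span AB: UDL 27.4: wL³/(24EI) = 200.5/EI
  span BC: point load 12 at a = 2.8: Pab(L + b)/(6LEI) = 37.63/EI
  span BC: point load 137.5 at a = 5.25: Pab(L + b)/(6LEI) = 263.2/EI
  relative rotation θ_0 = (348.8 + 300.8)/EI = 649.6/EI
A unit hogging moment at B produces rotation L₁/(3EI) + L₂/(3EI) = 4.2/EI.
Slope continuity at B: θ_0 = M_B·4.2/EI, so M_B = 649.6/4.2 = 154.7 kN·m (hogging).

M_B = 154.7 kN·m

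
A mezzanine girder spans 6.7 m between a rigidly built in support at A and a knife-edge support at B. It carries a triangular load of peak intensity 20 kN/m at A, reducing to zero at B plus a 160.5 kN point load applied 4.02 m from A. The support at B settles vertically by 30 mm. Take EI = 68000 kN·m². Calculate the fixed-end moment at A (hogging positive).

M_A = 376.8 kN·m

Choose R_B as the redundant. The primary structure is the cantilever fixed at A.
Downward deflection at the released point B due to the loads:
  triangular load, peak 20 at the fixed end: w₀L⁴/(30EI) = 1343/EI
  point load 160.5 at a = 4.02: Pa²(3L − a)/(6EI) = 6951/EI
  δ_0 = 8295/EI
Tip deflection under a unit load at B: L³/(3EI) = 100.3/EI.
With EI = 68000 kN·m²: δ_0 = 0.12198 m and δ_{BB} = 0.001474 m/kN.
Compatibility — the beam at B must follow the support down by 0.03 m: δ_0 − R_B·δ_{BB} = 0.03, so R_B = (0.12198 − 0.03)/0.001474 = 62.39 kN.
Moment equilibrium about A: M_A = Σ(load moments about A) − R_B·L = 794.8 − 62.39×6.7 = 376.8 kN·m.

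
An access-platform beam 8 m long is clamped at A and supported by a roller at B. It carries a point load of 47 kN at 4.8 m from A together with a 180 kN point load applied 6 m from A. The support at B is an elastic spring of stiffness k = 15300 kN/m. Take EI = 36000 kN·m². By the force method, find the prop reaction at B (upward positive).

R_B = 132.4 kN

Release the roller at B. Primary structure: cantilever fixed at A.
Deflection at B on the released cantilever, summing each load's contribution:
  point load 47 at a = 4.8: Pa²(3L − a)/(6EI) = 3465/EI
  point load 180 at a = 6: Pa²(3L − a)/(6EI) = 19440/EI
  δ_0 = 22905/EI
Tip deflection under a unit load at B: L³/(3EI) = 170.7/EI.
With EI = 36000 kN·m²: δ_0 = 0.63626 m and δ_{BB} = 0.004741 m/kN.
Compatibility — the spring shortens by R_B/k under the reaction it provides: δ_0 − R_B·δ_{BB} = R_B/k. With 1/k = 0.000065 m/kN, R_B = δ_0 / (δ_{BB} + 1/k) = 0.63626 / (0.004741 + 0.000065) = 132.4 kN.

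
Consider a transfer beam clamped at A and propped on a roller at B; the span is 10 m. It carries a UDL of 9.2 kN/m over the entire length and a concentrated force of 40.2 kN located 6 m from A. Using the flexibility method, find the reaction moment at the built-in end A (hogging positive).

Release the roller at B. Primary structure: cantilever fixed at A.
Downward deflection at the released point B due to the loads:
  UDL 9.2: wL⁴/(8EI) = 11500/EI
  point load 40.2 at a = 6: Pa²(3L − a)/(6EI) = 5789/EI
  δ_0 = 17289/EI
Flexibility coefficient — unit upward force at B: δ_{BB} = L³/(3EI) = 333.3/EI.
Compatibility at B: δ_0 − R_B·δ_{BB} = 0, so R_B = 17289/333.3 = 51.87 kN.
Moment equilibrium about A: M_A = Σ(load moments about A) − R_B·L = 701.2 − 51.87×10 = 182.5 kN·m.

M_A = 182.5 kN·m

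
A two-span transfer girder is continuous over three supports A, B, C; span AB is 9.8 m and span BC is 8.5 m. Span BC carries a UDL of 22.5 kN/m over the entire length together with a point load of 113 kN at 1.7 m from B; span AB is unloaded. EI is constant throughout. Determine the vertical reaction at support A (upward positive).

Release continuity at B by inserting a hinge; the redundant is the internal moment M_B. The primary structure is two simply-supported spans AB and BC.
Discontinuity in slope at B on the released structure — sum the simple-span end rotations:
  span BC: UDL 22.5: wL³/(24EI) = 575.7/EI
  span BC: point load 113 at a = 1.7: Pab(L + b)/(6LEI) = 391.9/EI
  relative rotation θ_0 = (0 + 967.6)/EI = 967.6/EI
A unit hogging moment at B produces rotation L₁/(3EI) + L₂/(3EI) = 6.1/EI.
Compatibility: M_B·(L₁+L₂)/(3EI) = θ_0, giving M_B = 158.6 kN·m (hogging).
Span AB, ΣM about A with M_B applied at B: R_B^{AB}·9.8 = 0 + 158.6, so R_B^{AB} = 16.19 kN and R_A = 0 − 16.19 = -16.19 kN.

R_A = -16.19 kN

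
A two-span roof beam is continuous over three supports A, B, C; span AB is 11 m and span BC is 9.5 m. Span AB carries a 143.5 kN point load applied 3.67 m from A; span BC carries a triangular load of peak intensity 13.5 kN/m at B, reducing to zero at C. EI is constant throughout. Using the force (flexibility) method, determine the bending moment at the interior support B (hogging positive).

M_B = 163.2 kN·m

Insert a hinge at B; M_B is the redundant, and each span becomes simply supported.
Rotations at B on the released spans (each span's end-slope, ×1/EI):
  span AB: point load 143.5 at a = 3.67: Pab(L + a)/(6LEI) = 858/EI
  span BC: triangular load, peak 13.5: w₀L³/(45EI) = 257.2/EI
  relative rotation θ_0 = (858 + 257.2)/EI = 1115/EI
A unit hogging moment at B produces rotation L₁/(3EI) + L₂/(3EI) = 6.833/EI.
Compatibility: M_B·(L₁+L₂)/(3EI) = θ_0, giving M_B = 163.2 kN·m (hogging).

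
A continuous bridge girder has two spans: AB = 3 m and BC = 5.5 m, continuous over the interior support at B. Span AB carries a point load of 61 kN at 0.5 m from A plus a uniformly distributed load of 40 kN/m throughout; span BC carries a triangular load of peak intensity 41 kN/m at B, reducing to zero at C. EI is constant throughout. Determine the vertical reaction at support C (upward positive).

R_C = 24.02 kN

Take M_B as the redundant. Released structure: two simple spans AB and BC with a hinge at B.
End slopes at the hinge B, treating each span as simply supported:
  span AB: point load 61 at a = 0.5: Pab(L + a)/(6LEI) = 14.83/EI
  span AB: UDL 40: wL³/(24EI) = 45/EI
  span BC: triangular load, peak 41: w₀L³/(45EI) = 151.6/EI
  relative rotation θ_0 = (59.83 + 151.6)/EI = 211.4/EI
A unit hogging moment at B produces rotation L₁/(3EI) + L₂/(3EI) = 2.833/EI.
Compatibility: M_B·(L₁+L₂)/(3EI) = θ_0, giving M_B = 74.62 kN·m (hogging).
Span BC, ΣM about C: R_B^{BC}·5.5 = 413.4 + 74.62, so R_B^{BC} = 88.73 kN and R_C = 112.8 − 88.73 = 24.02 kN.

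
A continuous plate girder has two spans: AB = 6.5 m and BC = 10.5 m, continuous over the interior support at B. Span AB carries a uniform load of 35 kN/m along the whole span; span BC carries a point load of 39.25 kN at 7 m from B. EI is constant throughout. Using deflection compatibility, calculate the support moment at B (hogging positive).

Take M_B as the redundant. Released structure: two simple spans AB and BC with a hinge at B.
Rotations at B on the released spans (each span's end-slope, ×1/EI):
  span AB: UDL 35: wL³/(24EI) = 400.5/EI
  span BC: point load 39.25 at a = 7: Pab(L + b)/(6LEI) = 213.7/EI
  relative rotation θ_0 = (400.5 + 213.7)/EI = 614.2/EI
A unit hogging moment at B produces rotation L₁/(3EI) + L₂/(3EI) = 5.667/EI.
Compatibility: M_B·(L₁+L₂)/(3EI) = θ_0, giving M_B = 108.4 kN·m (hogging).

M_B = 108.4 kN·m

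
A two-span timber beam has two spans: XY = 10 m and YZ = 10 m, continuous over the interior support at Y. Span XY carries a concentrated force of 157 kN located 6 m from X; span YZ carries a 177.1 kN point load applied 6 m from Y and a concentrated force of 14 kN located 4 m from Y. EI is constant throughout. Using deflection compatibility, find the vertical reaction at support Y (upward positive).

Insert a hinge at Y; M_Y is the redundant, and each span becomes simply supported.
Rotations at Y on the released spans (each span's end-slope, ×1/EI):
  span XY: point load 157 at a = 6: Pab(L + a)/(6LEI) = 1005/EI
  span YZ: point load 177.1 at a = 6: Pab(L + b)/(6LEI) = 991.8/EI
  span YZ: point load 14 at a = 4: Pab(L + b)/(6LEI) = 89.6/EI
  relative rotation θ_0 = (1005 + 1081)/EI = 2086/EI
A unit hogging moment at Y produces rotation L₁/(3EI) + L₂/(3EI) = 6.667/EI.
Compatibility: M_Y·(L₁+L₂)/(3EI) = θ_0, giving M_Y = 312.9 kN·m (hogging).
Span XY, ΣM about X with M_Y applied at Y: R_Y^{XY}·10 = 942 + 312.9, so R_Y^{XY} = 125.5 kN and R_X = 157 − 125.5 = 31.51 kN.
Span YZ, ΣM about Z: R_Y^{YZ}·10 = 792.4 + 312.9, so R_Y^{YZ} = 110.5 kN and R_Z = 191.1 − 110.5 = 80.57 kN.
R_Y = 125.5 + 110.5 = 236 kN.

R_Y = 236 kN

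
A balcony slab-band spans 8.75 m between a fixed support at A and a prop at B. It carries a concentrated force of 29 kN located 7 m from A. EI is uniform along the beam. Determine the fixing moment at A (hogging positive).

M_A = 24.36 kN·m

Remove the prop at B; the released (primary) structure is a cantilever built in at A.
Free-end deflection of the primary structure under the applied loading (downward +):
  point load 29 at a = 7: Pa²(3L − a)/(6EI) = 4559/EI
Tip deflection under a unit load at B: L³/(3EI) = 223.3/EI.
The prop prevents deflection at B: R_B = δ_0/δ_{BB} = 4559/223.3 = 20.42 kN.
Moment equilibrium about A: M_A = Σ(load moments about A) − R_B·L = 203 − 20.42×8.75 = 24.36 kN·m.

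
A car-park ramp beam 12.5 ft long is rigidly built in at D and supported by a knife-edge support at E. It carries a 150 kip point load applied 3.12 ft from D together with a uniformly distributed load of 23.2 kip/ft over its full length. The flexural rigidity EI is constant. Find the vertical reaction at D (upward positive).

R_D = 318.4 kip

Take the reaction at E as the redundant and release it; the primary structure is a cantilever fixed at D.
Primary-structure tip deflection at E by superposition:
  point load 150 at a = 3.12: Pa²(3L − a)/(6EI) = 8367/EI
  UDL 23.2: wL⁴/(8EI) = 70801/EI
  δ_0 = 79167/EI
Flexibility coefficient — unit upward force at E: δ_{EE} = L³/(3EI) = 651/EI.
Compatibility at E: δ_0 − R_E·δ_{EE} = 0, so R_E = 79167/651 = 121.6 kip.
Vertical equilibrium: R_D = ΣP − R_E = 440 − 121.6 = 318.4 kip.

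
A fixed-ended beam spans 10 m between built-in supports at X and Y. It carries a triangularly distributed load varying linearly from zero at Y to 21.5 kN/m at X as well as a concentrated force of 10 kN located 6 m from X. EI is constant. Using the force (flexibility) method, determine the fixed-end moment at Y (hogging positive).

Release both end moments; the primary structure is a simply-supported span XY with redundants M_X and M_Y.
Simple-span end rotations at X and Y under the given loads:
  at X: triangular load, peak 21.5: w₀L³/(45EI) = 477.8/EI
  at Y: triangular load, peak 21.5: 7w₀L³/(360EI) = 418.1/EI
  at X: point load 10 at a = 6: Pab(L + b)/(6LEI) = 56/EI
  at Y: point load 10 at a = 6: Pab(L + a)/(6LEI) = 64/EI
  θ_X0 = 533.8/EI,  θ_Y0 = 482.1/EI
Flexibility coefficients: a unit moment at one end gives L/(3EI) there and L/(6EI) at the far end, so f₁₁ = f₂₂ = 3.333/EI and f₁₂ = f₂₁ = 1.667/EI.
Compatibility — zero rotation at each built-in end:
  3.333 M_X + 1.667 M_Y = 533.8
  1.667 M_X + 3.333 M_Y = 482.1
Solving the pair gives M_X = 117.1 kN·m and M_Y = 86.07 kN·m (hogging).

M_Y = 86.07 kN·m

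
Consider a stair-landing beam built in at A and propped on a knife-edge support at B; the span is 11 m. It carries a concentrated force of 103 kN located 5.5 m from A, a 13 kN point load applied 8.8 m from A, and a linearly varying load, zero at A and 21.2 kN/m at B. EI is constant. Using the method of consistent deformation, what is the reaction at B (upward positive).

R_B = 105.5 kN

Choose R_B as the redundant. The primary structure is the cantilever fixed at A.
Downward deflection at the released point B due to the loads:
  point load 103 at a = 5.5: Pa²(3L − a)/(6EI) = 14281/EI
  point load 13 at a = 8.8: Pa²(3L − a)/(6EI) = 4060/EI
  triangular load, peak 21.2 at the free end: 11w₀L⁴/(120EI) = 28452/EI
  δ_0 = 46793/EI
Tip deflection under a unit load at B: L³/(3EI) = 443.7/EI.
The prop prevents deflection at B: R_B = δ_0/δ_{BB} = 46793/443.7 = 105.5 kN.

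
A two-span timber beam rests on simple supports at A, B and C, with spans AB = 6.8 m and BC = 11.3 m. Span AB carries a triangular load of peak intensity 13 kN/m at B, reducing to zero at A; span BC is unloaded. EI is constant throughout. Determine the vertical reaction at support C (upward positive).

Release continuity at B by inserting a hinge; the redundant is the internal moment M_B. The primary structure is two simply-supported spans AB and BC.
Discontinuity in slope at B on the released structure — sum the simple-span end rotations:
  span AB: triangular load, peak 13: w₀L³/(45EI) = 90.84/EI
  relative rotation θ_0 = (90.84 + 0)/EI = 90.84/EI
A unit hogging moment at B produces rotation L₁/(3EI) + L₂/(3EI) = 6.033/EI.
Compatibility: M_B·(L₁+L₂)/(3EI) = θ_0, giving M_B = 15.06 kN·m (hogging).
Span BC, ΣM about C: R_B^{BC}·11.3 = 0 + 15.06, so R_B^{BC} = 1.332 kN and R_C = 0 − 1.332 = -1.332 kN.

R_C = -1.332 kN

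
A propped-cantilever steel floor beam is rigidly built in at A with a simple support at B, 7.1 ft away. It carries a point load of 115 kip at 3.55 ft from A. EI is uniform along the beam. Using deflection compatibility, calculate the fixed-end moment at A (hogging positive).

Remove the prop at B; the released (primary) structure is a cantilever built in at A.
Free-end deflection of the primary structure under the applied loading (downward +):
  point load 115 at a = 3.55: Pa²(3L − a)/(6EI) = 4287/EI
Tip deflection under a unit load at B: L³/(3EI) = 119.3/EI.
Compatibility at B: δ_0 − R_B·δ_{BB} = 0, so R_B = 4287/119.3 = 35.94 kip.
Moment equilibrium about A: M_A = Σ(load moments about A) − R_B·L = 408.2 − 35.94×7.1 = 153.1 kip·ft.

M_A = 153.1 kip·ft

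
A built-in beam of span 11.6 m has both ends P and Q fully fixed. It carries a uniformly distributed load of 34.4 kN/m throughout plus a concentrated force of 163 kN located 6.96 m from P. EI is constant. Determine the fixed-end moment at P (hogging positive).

M_P = 567.3 kN·m

Release both end moments; the primary structure is a simply-supported span PQ with redundants M_P and M_Q.
End rotations of the released simple span under the applied load (×1/EI):
  at P: UDL 34.4: wL³/(24EI) = 2237/EI
  at Q: UDL 34.4: wL³/(24EI) = 2237/EI
  at P: point load 163 at a = 6.96: Pab(L + b)/(6LEI) = 1228/EI
  at Q: point load 163 at a = 6.96: Pab(L + a)/(6LEI) = 1404/EI
  θ_P0 = 3466/EI,  θ_Q0 = 3641/EI
Flexibility coefficients: a unit moment at one end gives L/(3EI) there and L/(6EI) at the far end, so f₁₁ = f₂₂ = 3.867/EI and f₁₂ = f₂₁ = 1.933/EI.
Compatibility — zero rotation at each built-in end:
  3.867 M_P + 1.933 M_Q = 3466
  1.933 M_P + 3.867 M_Q = 3641
Solving the pair gives M_P = 567.3 kN·m and M_Q = 658 kN·m (hogging).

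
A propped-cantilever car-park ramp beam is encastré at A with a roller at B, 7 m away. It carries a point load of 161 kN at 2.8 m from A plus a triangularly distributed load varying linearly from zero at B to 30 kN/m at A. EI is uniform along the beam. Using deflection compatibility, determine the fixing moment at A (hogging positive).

M_A = 314.4 kN·m

Remove the prop at B; the released (primary) structure is a cantilever built in at A.
Deflection at B on the released cantilever, summing each load's contribution:
  point load 161 at a = 2.8: Pa²(3L − a)/(6EI) = 3829/EI
  triangular load, peak 30 at the fixed end: w₀L⁴/(30EI) = 2401/EI
  δ_0 = 6230/EI
Tip deflection under a unit load at B: L³/(3EI) = 114.3/EI.
The prop prevents deflection at B: R_B = δ_0/δ_{BB} = 6230/114.3 = 54.49 kN.
Moment equilibrium about A: M_A = Σ(load moments about A) − R_B·L = 695.8 − 54.49×7 = 314.4 kN·m.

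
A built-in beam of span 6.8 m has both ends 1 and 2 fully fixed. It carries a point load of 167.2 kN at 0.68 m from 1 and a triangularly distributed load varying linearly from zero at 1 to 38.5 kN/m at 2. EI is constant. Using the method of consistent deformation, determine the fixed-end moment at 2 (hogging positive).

M_2 = 99.24 kN·m

Release both end moments; the primary structure is a simply-supported span 12 with redundants M_1 and M_2.
End rotations of the released simple span under the applied load (×1/EI):
  at 1: point load 167.2 at a = 0.68: Pab(L + b)/(6LEI) = 220.3/EI
  at 2: point load 167.2 at a = 0.68: Pab(L + a)/(6LEI) = 127.6/EI
  at 1: triangular load, peak 38.5: 7w₀L³/(360EI) = 235.4/EI
  at 2: triangular load, peak 38.5: w₀L³/(45EI) = 269/EI
  θ_10 = 455.7/EI,  θ_20 = 396.6/EI
Flexibility coefficients: a unit moment at one end gives L/(3EI) there and L/(6EI) at the far end, so f₁₁ = f₂₂ = 2.267/EI and f₁₂ = f₂₁ = 1.133/EI.
Compatibility — zero rotation at each built-in end:
  2.267 M_1 + 1.133 M_2 = 455.7
  1.133 M_1 + 2.267 M_2 = 396.6
Solving the pair gives M_1 = 151.4 kN·m and M_2 = 99.24 kN·m (hogging).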